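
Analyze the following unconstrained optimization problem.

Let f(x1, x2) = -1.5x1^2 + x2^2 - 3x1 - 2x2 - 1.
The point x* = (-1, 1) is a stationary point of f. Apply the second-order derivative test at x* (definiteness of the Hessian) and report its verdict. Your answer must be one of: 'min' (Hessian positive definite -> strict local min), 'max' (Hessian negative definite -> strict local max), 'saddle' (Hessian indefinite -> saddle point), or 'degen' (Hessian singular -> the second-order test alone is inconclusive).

Compute the Hessian H = grad^2 f:
  H = [[-3, 0], [0, 2]]
Verify stationarity: grad f(x*) = H x* + g = (0, 0).
Eigenvalues of H: -3, 2.
Eigenvalues have mixed signs, so H is indefinite -> x* is a saddle point.

saddle


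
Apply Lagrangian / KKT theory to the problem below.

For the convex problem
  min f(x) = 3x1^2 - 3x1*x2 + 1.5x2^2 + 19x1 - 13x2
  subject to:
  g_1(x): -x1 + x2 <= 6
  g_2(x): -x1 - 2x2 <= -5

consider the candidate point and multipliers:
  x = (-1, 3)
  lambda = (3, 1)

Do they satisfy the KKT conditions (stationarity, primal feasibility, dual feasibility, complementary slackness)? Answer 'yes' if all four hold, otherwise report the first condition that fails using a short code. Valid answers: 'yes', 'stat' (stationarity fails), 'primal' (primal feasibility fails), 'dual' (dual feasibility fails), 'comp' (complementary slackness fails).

Gradient of f: grad f(x) = Q x + c = (4, -1)
Constraint values g_i(x) = a_i^T x - b_i:
  g_1((-1, 3)) = -2
  g_2((-1, 3)) = 0
Stationarity residual: grad f(x) + sum_i lambda_i a_i = (0, 0)
  -> stationarity OK
Primal feasibility (all g_i <= 0): OK
Dual feasibility (all lambda_i >= 0): OK
Complementary slackness (lambda_i * g_i(x) = 0 for all i): FAILS

Verdict: the first failing condition is complementary_slackness -> comp.

comp


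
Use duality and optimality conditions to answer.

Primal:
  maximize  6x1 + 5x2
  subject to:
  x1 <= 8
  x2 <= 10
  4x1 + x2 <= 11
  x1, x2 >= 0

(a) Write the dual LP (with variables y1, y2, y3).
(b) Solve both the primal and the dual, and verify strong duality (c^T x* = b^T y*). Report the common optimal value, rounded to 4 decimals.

The standard primal-dual pair for 'max c^T x s.t. A x <= b, x >= 0' is:
  Dual:  min b^T y  s.t.  A^T y >= c,  y >= 0.

So the dual LP is:
  minimize  8y1 + 10y2 + 11y3
  subject to:
    y1 + 4y3 >= 6
    y2 + y3 >= 5
    y1, y2, y3 >= 0

Solving the primal: x* = (0.25, 10).
  primal value c^T x* = 51.5.
Solving the dual: y* = (0, 3.5, 1.5).
  dual value b^T y* = 51.5.
Strong duality: c^T x* = b^T y*. Confirmed.

51.5


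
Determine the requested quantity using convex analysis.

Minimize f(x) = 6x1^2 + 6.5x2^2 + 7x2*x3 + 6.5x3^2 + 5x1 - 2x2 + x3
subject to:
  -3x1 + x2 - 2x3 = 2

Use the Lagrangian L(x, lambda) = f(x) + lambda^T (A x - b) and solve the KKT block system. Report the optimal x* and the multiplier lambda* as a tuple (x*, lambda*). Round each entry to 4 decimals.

Form the Lagrangian:
  L(x, lambda) = (1/2) x^T Q x + c^T x + lambda^T (A x - b)
Stationarity (grad_x L = 0): Q x + c + A^T lambda = 0.
Primal feasibility: A x = b.

This gives the KKT block system:
  [ Q   A^T ] [ x     ]   [-c ]
  [ A    0  ] [ lambda ] = [ b ]

Solving the linear system:
  x*      = (-0.4208, 0.2787, -0.2295)
  lambda* = (-0.0164)
  f(x*)   = -1.429

x* = (-0.4208, 0.2787, -0.2295), lambda* = (-0.0164)


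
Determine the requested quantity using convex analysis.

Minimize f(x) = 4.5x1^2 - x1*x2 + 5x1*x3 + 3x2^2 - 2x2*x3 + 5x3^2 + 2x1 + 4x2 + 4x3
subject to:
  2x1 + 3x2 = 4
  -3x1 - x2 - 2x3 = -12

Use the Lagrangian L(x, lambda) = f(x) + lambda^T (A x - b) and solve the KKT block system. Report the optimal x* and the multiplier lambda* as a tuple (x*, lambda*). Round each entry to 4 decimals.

Form the Lagrangian:
  L(x, lambda) = (1/2) x^T Q x + c^T x + lambda^T (A x - b)
Stationarity (grad_x L = 0): Q x + c + A^T lambda = 0.
Primal feasibility: A x = b.

This gives the KKT block system:
  [ Q   A^T ] [ x     ]   [-c ]
  [ A    0  ] [ lambda ] = [ b ]

Solving the linear system:
  x*      = (3.1549, -0.77, 1.6526)
  lambda* = (8.6667, 18.9202)
  f(x*)   = 101.108

x* = (3.1549, -0.77, 1.6526), lambda* = (8.6667, 18.9202)


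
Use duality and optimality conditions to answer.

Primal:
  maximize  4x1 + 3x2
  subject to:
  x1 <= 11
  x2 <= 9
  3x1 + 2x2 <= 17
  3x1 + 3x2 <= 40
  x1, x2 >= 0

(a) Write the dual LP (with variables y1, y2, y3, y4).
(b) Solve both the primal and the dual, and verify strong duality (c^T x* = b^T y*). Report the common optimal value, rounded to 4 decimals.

The standard primal-dual pair for 'max c^T x s.t. A x <= b, x >= 0' is:
  Dual:  min b^T y  s.t.  A^T y >= c,  y >= 0.

So the dual LP is:
  minimize  11y1 + 9y2 + 17y3 + 40y4
  subject to:
    y1 + 3y3 + 3y4 >= 4
    y2 + 2y3 + 3y4 >= 3
    y1, y2, y3, y4 >= 0

Solving the primal: x* = (0, 8.5).
  primal value c^T x* = 25.5.
Solving the dual: y* = (0, 0, 1.5, 0).
  dual value b^T y* = 25.5.
Strong duality: c^T x* = b^T y*. Confirmed.

25.5


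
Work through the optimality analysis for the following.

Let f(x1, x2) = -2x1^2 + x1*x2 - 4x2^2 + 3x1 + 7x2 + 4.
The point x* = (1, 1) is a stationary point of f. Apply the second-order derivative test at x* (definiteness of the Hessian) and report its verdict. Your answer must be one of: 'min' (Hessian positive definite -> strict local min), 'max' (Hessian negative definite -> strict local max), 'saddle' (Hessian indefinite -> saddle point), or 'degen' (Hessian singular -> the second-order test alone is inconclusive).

Compute the Hessian H = grad^2 f:
  H = [[-4, 1], [1, -8]]
Verify stationarity: grad f(x*) = H x* + g = (0, 0).
Eigenvalues of H: -8.2361, -3.7639.
Both eigenvalues < 0, so H is negative definite -> x* is a strict local max.

max


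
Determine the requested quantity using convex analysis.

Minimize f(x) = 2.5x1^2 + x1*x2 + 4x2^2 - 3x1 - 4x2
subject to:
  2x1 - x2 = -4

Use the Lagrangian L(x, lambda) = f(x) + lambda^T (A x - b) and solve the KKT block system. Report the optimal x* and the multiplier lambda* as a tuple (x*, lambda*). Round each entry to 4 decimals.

Form the Lagrangian:
  L(x, lambda) = (1/2) x^T Q x + c^T x + lambda^T (A x - b)
Stationarity (grad_x L = 0): Q x + c + A^T lambda = 0.
Primal feasibility: A x = b.

This gives the KKT block system:
  [ Q   A^T ] [ x     ]   [-c ]
  [ A    0  ] [ lambda ] = [ b ]

Solving the linear system:
  x*      = (-1.3902, 1.2195)
  lambda* = (4.3659)
  f(x*)   = 8.378

x* = (-1.3902, 1.2195), lambda* = (4.3659)


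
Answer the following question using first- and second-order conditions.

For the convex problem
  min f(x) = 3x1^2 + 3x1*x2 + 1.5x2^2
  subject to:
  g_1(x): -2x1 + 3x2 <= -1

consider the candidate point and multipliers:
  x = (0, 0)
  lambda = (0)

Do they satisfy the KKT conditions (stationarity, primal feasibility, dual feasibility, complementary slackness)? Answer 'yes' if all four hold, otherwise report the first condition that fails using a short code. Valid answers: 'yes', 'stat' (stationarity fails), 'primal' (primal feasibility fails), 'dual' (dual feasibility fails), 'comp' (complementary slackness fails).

Gradient of f: grad f(x) = Q x + c = (0, 0)
Constraint values g_i(x) = a_i^T x - b_i:
  g_1((0, 0)) = 1
Stationarity residual: grad f(x) + sum_i lambda_i a_i = (0, 0)
  -> stationarity OK
Primal feasibility (all g_i <= 0): FAILS
Dual feasibility (all lambda_i >= 0): OK
Complementary slackness (lambda_i * g_i(x) = 0 for all i): OK

Verdict: the first failing condition is primal_feasibility -> primal.

primal


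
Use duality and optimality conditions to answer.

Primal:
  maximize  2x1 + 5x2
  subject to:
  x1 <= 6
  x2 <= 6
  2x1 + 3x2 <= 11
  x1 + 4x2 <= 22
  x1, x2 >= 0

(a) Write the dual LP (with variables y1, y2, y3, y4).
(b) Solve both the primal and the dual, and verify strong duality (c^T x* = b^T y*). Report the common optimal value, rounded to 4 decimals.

The standard primal-dual pair for 'max c^T x s.t. A x <= b, x >= 0' is:
  Dual:  min b^T y  s.t.  A^T y >= c,  y >= 0.

So the dual LP is:
  minimize  6y1 + 6y2 + 11y3 + 22y4
  subject to:
    y1 + 2y3 + y4 >= 2
    y2 + 3y3 + 4y4 >= 5
    y1, y2, y3, y4 >= 0

Solving the primal: x* = (0, 3.6667).
  primal value c^T x* = 18.3333.
Solving the dual: y* = (0, 0, 1.6667, 0).
  dual value b^T y* = 18.3333.
Strong duality: c^T x* = b^T y*. Confirmed.

18.3333


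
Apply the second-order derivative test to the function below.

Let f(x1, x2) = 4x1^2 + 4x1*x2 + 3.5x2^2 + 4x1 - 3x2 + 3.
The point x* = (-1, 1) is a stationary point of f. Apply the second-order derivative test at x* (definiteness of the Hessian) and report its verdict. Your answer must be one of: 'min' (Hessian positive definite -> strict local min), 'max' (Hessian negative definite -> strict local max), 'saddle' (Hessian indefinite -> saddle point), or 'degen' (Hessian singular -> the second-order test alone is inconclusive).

Compute the Hessian H = grad^2 f:
  H = [[8, 4], [4, 7]]
Verify stationarity: grad f(x*) = H x* + g = (0, 0).
Eigenvalues of H: 3.4689, 11.5311.
Both eigenvalues > 0, so H is positive definite -> x* is a strict local min.

min


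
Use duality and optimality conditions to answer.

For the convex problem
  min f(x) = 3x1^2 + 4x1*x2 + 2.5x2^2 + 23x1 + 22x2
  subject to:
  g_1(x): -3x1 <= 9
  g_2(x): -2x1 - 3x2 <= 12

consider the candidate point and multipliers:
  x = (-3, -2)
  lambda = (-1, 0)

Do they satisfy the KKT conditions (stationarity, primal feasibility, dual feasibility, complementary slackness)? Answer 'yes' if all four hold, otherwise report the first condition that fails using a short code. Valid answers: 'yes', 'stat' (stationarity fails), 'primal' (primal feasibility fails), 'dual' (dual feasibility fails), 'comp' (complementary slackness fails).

Gradient of f: grad f(x) = Q x + c = (-3, 0)
Constraint values g_i(x) = a_i^T x - b_i:
  g_1((-3, -2)) = 0
  g_2((-3, -2)) = 0
Stationarity residual: grad f(x) + sum_i lambda_i a_i = (0, 0)
  -> stationarity OK
Primal feasibility (all g_i <= 0): OK
Dual feasibility (all lambda_i >= 0): FAILS
Complementary slackness (lambda_i * g_i(x) = 0 for all i): OK

Verdict: the first failing condition is dual_feasibility -> dual.

dual


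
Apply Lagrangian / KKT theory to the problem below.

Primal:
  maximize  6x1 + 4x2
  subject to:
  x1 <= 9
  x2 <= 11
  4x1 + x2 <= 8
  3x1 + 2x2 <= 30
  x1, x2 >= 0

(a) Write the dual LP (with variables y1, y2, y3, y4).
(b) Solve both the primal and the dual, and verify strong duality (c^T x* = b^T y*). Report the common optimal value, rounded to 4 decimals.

The standard primal-dual pair for 'max c^T x s.t. A x <= b, x >= 0' is:
  Dual:  min b^T y  s.t.  A^T y >= c,  y >= 0.

So the dual LP is:
  minimize  9y1 + 11y2 + 8y3 + 30y4
  subject to:
    y1 + 4y3 + 3y4 >= 6
    y2 + y3 + 2y4 >= 4
    y1, y2, y3, y4 >= 0

Solving the primal: x* = (0, 8).
  primal value c^T x* = 32.
Solving the dual: y* = (0, 0, 4, 0).
  dual value b^T y* = 32.
Strong duality: c^T x* = b^T y*. Confirmed.

32


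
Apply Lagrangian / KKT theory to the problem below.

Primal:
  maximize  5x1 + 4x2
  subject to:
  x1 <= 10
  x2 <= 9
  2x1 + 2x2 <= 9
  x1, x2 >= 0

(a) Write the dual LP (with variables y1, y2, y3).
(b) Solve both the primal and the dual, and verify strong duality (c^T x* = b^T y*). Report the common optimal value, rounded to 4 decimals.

The standard primal-dual pair for 'max c^T x s.t. A x <= b, x >= 0' is:
  Dual:  min b^T y  s.t.  A^T y >= c,  y >= 0.

So the dual LP is:
  minimize  10y1 + 9y2 + 9y3
  subject to:
    y1 + 2y3 >= 5
    y2 + 2y3 >= 4
    y1, y2, y3 >= 0

Solving the primal: x* = (4.5, 0).
  primal value c^T x* = 22.5.
Solving the dual: y* = (0, 0, 2.5).
  dual value b^T y* = 22.5.
Strong duality: c^T x* = b^T y*. Confirmed.

22.5


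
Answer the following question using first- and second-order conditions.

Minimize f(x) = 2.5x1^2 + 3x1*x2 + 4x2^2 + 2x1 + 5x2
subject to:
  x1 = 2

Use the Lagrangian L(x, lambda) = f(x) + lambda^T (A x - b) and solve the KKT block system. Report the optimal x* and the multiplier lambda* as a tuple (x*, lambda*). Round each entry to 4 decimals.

Form the Lagrangian:
  L(x, lambda) = (1/2) x^T Q x + c^T x + lambda^T (A x - b)
Stationarity (grad_x L = 0): Q x + c + A^T lambda = 0.
Primal feasibility: A x = b.

This gives the KKT block system:
  [ Q   A^T ] [ x     ]   [-c ]
  [ A    0  ] [ lambda ] = [ b ]

Solving the linear system:
  x*      = (2, -1.375)
  lambda* = (-7.875)
  f(x*)   = 6.4375

x* = (2, -1.375), lambda* = (-7.875)


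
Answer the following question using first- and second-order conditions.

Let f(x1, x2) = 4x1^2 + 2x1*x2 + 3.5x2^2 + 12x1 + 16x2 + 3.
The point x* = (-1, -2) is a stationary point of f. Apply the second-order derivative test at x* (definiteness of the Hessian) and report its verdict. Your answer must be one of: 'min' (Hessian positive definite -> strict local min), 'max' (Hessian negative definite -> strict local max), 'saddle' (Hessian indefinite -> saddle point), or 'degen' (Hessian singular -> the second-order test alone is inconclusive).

Compute the Hessian H = grad^2 f:
  H = [[8, 2], [2, 7]]
Verify stationarity: grad f(x*) = H x* + g = (0, 0).
Eigenvalues of H: 5.4384, 9.5616.
Both eigenvalues > 0, so H is positive definite -> x* is a strict local min.

min


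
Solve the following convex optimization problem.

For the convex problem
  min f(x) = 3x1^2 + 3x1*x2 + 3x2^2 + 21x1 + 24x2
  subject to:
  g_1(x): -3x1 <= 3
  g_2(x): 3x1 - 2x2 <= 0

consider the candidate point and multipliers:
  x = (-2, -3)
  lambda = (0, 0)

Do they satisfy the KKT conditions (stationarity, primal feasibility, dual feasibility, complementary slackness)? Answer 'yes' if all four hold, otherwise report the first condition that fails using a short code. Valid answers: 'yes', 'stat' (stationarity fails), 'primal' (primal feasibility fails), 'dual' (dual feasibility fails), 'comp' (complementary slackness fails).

Gradient of f: grad f(x) = Q x + c = (0, 0)
Constraint values g_i(x) = a_i^T x - b_i:
  g_1((-2, -3)) = 3
  g_2((-2, -3)) = 0
Stationarity residual: grad f(x) + sum_i lambda_i a_i = (0, 0)
  -> stationarity OK
Primal feasibility (all g_i <= 0): FAILS
Dual feasibility (all lambda_i >= 0): OK
Complementary slackness (lambda_i * g_i(x) = 0 for all i): OK

Verdict: the first failing condition is primal_feasibility -> primal.

primal


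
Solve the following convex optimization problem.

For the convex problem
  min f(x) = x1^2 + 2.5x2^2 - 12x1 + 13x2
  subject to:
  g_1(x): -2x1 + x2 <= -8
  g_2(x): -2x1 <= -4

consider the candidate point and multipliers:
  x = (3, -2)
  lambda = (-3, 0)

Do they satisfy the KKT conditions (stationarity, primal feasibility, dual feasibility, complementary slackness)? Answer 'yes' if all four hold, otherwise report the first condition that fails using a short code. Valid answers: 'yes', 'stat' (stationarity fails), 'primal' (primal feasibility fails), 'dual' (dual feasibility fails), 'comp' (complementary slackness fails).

Gradient of f: grad f(x) = Q x + c = (-6, 3)
Constraint values g_i(x) = a_i^T x - b_i:
  g_1((3, -2)) = 0
  g_2((3, -2)) = -2
Stationarity residual: grad f(x) + sum_i lambda_i a_i = (0, 0)
  -> stationarity OK
Primal feasibility (all g_i <= 0): OK
Dual feasibility (all lambda_i >= 0): FAILS
Complementary slackness (lambda_i * g_i(x) = 0 for all i): OK

Verdict: the first failing condition is dual_feasibility -> dual.

dual


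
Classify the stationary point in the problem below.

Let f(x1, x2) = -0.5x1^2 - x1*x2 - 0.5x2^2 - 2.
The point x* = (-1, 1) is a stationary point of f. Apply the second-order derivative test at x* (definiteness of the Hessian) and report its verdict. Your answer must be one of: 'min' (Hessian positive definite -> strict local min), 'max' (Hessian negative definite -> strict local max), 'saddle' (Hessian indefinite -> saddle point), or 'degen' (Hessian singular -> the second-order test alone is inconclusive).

Compute the Hessian H = grad^2 f:
  H = [[-1, -1], [-1, -1]]
Verify stationarity: grad f(x*) = H x* + g = (0, 0).
Eigenvalues of H: -2, 0.
H has a zero eigenvalue (singular; negative semidefinite but not definite), so H is neither positive definite, negative definite, nor indefinite. The second-order test alone is inconclusive -> degen.
(Indeed, f is constant along the null direction of H through x*, so x* is not a strict local extremum.)

degen


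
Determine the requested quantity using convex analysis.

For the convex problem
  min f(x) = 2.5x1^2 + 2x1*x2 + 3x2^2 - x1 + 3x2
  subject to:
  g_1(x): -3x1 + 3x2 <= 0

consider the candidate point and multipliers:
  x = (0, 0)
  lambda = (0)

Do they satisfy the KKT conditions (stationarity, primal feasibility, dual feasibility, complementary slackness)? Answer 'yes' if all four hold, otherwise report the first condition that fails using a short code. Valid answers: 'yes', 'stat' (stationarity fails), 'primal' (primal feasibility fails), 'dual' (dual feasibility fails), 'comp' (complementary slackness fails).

Gradient of f: grad f(x) = Q x + c = (-1, 3)
Constraint values g_i(x) = a_i^T x - b_i:
  g_1((0, 0)) = 0
Stationarity residual: grad f(x) + sum_i lambda_i a_i = (-1, 3)
  -> stationarity FAILS
Primal feasibility (all g_i <= 0): OK
Dual feasibility (all lambda_i >= 0): OK
Complementary slackness (lambda_i * g_i(x) = 0 for all i): OK

Verdict: the first failing condition is stationarity -> stat.

stat


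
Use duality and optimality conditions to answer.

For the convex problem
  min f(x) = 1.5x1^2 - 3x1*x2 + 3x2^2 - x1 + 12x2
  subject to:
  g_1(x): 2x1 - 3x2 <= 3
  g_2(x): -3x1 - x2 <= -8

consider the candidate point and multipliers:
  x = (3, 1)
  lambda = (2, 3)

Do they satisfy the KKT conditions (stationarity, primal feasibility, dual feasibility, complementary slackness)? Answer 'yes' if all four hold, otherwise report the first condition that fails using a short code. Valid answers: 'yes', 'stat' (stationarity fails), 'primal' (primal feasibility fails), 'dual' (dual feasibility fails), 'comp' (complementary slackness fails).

Gradient of f: grad f(x) = Q x + c = (5, 9)
Constraint values g_i(x) = a_i^T x - b_i:
  g_1((3, 1)) = 0
  g_2((3, 1)) = -2
Stationarity residual: grad f(x) + sum_i lambda_i a_i = (0, 0)
  -> stationarity OK
Primal feasibility (all g_i <= 0): OK
Dual feasibility (all lambda_i >= 0): OK
Complementary slackness (lambda_i * g_i(x) = 0 for all i): FAILS

Verdict: the first failing condition is complementary_slackness -> comp.

comp


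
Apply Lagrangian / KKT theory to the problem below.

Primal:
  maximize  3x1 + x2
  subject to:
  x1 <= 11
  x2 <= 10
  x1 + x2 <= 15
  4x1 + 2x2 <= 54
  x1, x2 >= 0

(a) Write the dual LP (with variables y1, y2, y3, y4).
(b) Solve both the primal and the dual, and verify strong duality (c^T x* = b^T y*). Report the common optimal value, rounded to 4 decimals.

The standard primal-dual pair for 'max c^T x s.t. A x <= b, x >= 0' is:
  Dual:  min b^T y  s.t.  A^T y >= c,  y >= 0.

So the dual LP is:
  minimize  11y1 + 10y2 + 15y3 + 54y4
  subject to:
    y1 + y3 + 4y4 >= 3
    y2 + y3 + 2y4 >= 1
    y1, y2, y3, y4 >= 0

Solving the primal: x* = (11, 4).
  primal value c^T x* = 37.
Solving the dual: y* = (2, 0, 1, 0).
  dual value b^T y* = 37.
Strong duality: c^T x* = b^T y*. Confirmed.

37


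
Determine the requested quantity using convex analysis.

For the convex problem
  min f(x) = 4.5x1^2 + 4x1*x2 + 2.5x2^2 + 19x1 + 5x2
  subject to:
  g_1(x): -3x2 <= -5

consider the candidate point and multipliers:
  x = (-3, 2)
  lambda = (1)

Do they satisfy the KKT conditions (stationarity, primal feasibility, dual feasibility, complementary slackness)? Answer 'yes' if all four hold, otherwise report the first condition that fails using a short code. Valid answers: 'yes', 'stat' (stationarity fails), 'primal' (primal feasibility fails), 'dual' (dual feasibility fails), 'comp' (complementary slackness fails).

Gradient of f: grad f(x) = Q x + c = (0, 3)
Constraint values g_i(x) = a_i^T x - b_i:
  g_1((-3, 2)) = -1
Stationarity residual: grad f(x) + sum_i lambda_i a_i = (0, 0)
  -> stationarity OK
Primal feasibility (all g_i <= 0): OK
Dual feasibility (all lambda_i >= 0): OK
Complementary slackness (lambda_i * g_i(x) = 0 for all i): FAILS

Verdict: the first failing condition is complementary_slackness -> comp.

comp


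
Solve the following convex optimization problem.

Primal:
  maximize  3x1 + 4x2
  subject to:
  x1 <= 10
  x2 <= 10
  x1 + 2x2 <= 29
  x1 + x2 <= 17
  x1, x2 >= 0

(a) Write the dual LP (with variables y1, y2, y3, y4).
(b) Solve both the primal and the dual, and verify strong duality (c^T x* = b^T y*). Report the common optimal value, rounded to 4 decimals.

The standard primal-dual pair for 'max c^T x s.t. A x <= b, x >= 0' is:
  Dual:  min b^T y  s.t.  A^T y >= c,  y >= 0.

So the dual LP is:
  minimize  10y1 + 10y2 + 29y3 + 17y4
  subject to:
    y1 + y3 + y4 >= 3
    y2 + 2y3 + y4 >= 4
    y1, y2, y3, y4 >= 0

Solving the primal: x* = (7, 10).
  primal value c^T x* = 61.
Solving the dual: y* = (0, 1, 0, 3).
  dual value b^T y* = 61.
Strong duality: c^T x* = b^T y*. Confirmed.

61


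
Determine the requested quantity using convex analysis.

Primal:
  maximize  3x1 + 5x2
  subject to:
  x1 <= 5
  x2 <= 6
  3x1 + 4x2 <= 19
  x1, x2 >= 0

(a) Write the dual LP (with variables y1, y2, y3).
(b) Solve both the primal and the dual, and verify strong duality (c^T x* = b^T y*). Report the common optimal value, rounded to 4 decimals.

The standard primal-dual pair for 'max c^T x s.t. A x <= b, x >= 0' is:
  Dual:  min b^T y  s.t.  A^T y >= c,  y >= 0.

So the dual LP is:
  minimize  5y1 + 6y2 + 19y3
  subject to:
    y1 + 3y3 >= 3
    y2 + 4y3 >= 5
    y1, y2, y3 >= 0

Solving the primal: x* = (0, 4.75).
  primal value c^T x* = 23.75.
Solving the dual: y* = (0, 0, 1.25).
  dual value b^T y* = 23.75.
Strong duality: c^T x* = b^T y*. Confirmed.

23.75


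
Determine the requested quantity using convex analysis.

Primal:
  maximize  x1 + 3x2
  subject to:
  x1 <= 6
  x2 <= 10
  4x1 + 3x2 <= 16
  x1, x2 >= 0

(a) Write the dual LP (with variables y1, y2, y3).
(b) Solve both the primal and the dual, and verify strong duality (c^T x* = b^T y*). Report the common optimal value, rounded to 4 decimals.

The standard primal-dual pair for 'max c^T x s.t. A x <= b, x >= 0' is:
  Dual:  min b^T y  s.t.  A^T y >= c,  y >= 0.

So the dual LP is:
  minimize  6y1 + 10y2 + 16y3
  subject to:
    y1 + 4y3 >= 1
    y2 + 3y3 >= 3
    y1, y2, y3 >= 0

Solving the primal: x* = (0, 5.3333).
  primal value c^T x* = 16.
Solving the dual: y* = (0, 0, 1).
  dual value b^T y* = 16.
Strong duality: c^T x* = b^T y*. Confirmed.

16


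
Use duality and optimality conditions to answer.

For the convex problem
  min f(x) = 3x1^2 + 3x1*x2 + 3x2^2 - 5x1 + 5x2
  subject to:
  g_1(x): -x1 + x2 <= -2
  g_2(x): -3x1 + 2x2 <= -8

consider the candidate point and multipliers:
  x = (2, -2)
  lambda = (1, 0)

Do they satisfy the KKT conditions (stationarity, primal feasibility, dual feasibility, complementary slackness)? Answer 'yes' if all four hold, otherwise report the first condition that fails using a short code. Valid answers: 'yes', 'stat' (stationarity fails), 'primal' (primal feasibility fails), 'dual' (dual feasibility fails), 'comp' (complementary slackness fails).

Gradient of f: grad f(x) = Q x + c = (1, -1)
Constraint values g_i(x) = a_i^T x - b_i:
  g_1((2, -2)) = -2
  g_2((2, -2)) = -2
Stationarity residual: grad f(x) + sum_i lambda_i a_i = (0, 0)
  -> stationarity OK
Primal feasibility (all g_i <= 0): OK
Dual feasibility (all lambda_i >= 0): OK
Complementary slackness (lambda_i * g_i(x) = 0 for all i): FAILS

Verdict: the first failing condition is complementary_slackness -> comp.

comp


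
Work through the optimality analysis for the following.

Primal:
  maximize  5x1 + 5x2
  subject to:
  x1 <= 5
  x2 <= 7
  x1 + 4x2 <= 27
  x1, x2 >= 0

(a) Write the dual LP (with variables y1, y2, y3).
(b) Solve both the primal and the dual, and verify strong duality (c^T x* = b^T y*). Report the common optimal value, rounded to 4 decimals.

The standard primal-dual pair for 'max c^T x s.t. A x <= b, x >= 0' is:
  Dual:  min b^T y  s.t.  A^T y >= c,  y >= 0.

So the dual LP is:
  minimize  5y1 + 7y2 + 27y3
  subject to:
    y1 + y3 >= 5
    y2 + 4y3 >= 5
    y1, y2, y3 >= 0

Solving the primal: x* = (5, 5.5).
  primal value c^T x* = 52.5.
Solving the dual: y* = (3.75, 0, 1.25).
  dual value b^T y* = 52.5.
Strong duality: c^T x* = b^T y*. Confirmed.

52.5


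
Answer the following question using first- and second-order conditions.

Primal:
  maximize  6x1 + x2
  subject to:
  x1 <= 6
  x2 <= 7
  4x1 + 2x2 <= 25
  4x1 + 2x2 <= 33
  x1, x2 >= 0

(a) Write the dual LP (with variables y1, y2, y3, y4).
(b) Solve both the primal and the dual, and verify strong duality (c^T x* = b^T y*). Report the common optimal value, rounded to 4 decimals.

The standard primal-dual pair for 'max c^T x s.t. A x <= b, x >= 0' is:
  Dual:  min b^T y  s.t.  A^T y >= c,  y >= 0.

So the dual LP is:
  minimize  6y1 + 7y2 + 25y3 + 33y4
  subject to:
    y1 + 4y3 + 4y4 >= 6
    y2 + 2y3 + 2y4 >= 1
    y1, y2, y3, y4 >= 0

Solving the primal: x* = (6, 0.5).
  primal value c^T x* = 36.5.
Solving the dual: y* = (4, 0, 0.5, 0).
  dual value b^T y* = 36.5.
Strong duality: c^T x* = b^T y*. Confirmed.

36.5


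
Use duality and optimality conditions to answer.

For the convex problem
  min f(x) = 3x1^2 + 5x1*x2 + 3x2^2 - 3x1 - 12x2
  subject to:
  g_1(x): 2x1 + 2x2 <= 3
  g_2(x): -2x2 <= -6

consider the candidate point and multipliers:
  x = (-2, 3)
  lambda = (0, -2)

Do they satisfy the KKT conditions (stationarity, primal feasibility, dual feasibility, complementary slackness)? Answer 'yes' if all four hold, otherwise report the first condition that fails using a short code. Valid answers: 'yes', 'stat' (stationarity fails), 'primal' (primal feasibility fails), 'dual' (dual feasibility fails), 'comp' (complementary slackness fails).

Gradient of f: grad f(x) = Q x + c = (0, -4)
Constraint values g_i(x) = a_i^T x - b_i:
  g_1((-2, 3)) = -1
  g_2((-2, 3)) = 0
Stationarity residual: grad f(x) + sum_i lambda_i a_i = (0, 0)
  -> stationarity OK
Primal feasibility (all g_i <= 0): OK
Dual feasibility (all lambda_i >= 0): FAILS
Complementary slackness (lambda_i * g_i(x) = 0 for all i): OK

Verdict: the first failing condition is dual_feasibility -> dual.

dual


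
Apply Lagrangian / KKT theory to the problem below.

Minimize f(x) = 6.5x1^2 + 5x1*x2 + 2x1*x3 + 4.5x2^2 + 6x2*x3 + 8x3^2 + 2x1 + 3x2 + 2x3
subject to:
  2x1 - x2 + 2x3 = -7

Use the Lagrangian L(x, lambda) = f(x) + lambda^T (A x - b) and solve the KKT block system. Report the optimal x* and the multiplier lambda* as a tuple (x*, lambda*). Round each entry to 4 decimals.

Form the Lagrangian:
  L(x, lambda) = (1/2) x^T Q x + c^T x + lambda^T (A x - b)
Stationarity (grad_x L = 0): Q x + c + A^T lambda = 0.
Primal feasibility: A x = b.

This gives the KKT block system:
  [ Q   A^T ] [ x     ]   [-c ]
  [ A    0  ] [ lambda ] = [ b ]

Solving the linear system:
  x*      = (-1.3893, 1.7835, -1.219)
  lambda* = (4.7908)
  f(x*)   = 16.8345

x* = (-1.3893, 1.7835, -1.219), lambda* = (4.7908)


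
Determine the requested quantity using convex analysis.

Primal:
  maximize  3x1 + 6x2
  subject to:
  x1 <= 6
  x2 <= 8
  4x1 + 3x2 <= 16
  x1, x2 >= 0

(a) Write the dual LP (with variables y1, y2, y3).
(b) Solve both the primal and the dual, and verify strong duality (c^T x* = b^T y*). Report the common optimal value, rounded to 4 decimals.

The standard primal-dual pair for 'max c^T x s.t. A x <= b, x >= 0' is:
  Dual:  min b^T y  s.t.  A^T y >= c,  y >= 0.

So the dual LP is:
  minimize  6y1 + 8y2 + 16y3
  subject to:
    y1 + 4y3 >= 3
    y2 + 3y3 >= 6
    y1, y2, y3 >= 0

Solving the primal: x* = (0, 5.3333).
  primal value c^T x* = 32.
Solving the dual: y* = (0, 0, 2).
  dual value b^T y* = 32.
Strong duality: c^T x* = b^T y*. Confirmed.

32


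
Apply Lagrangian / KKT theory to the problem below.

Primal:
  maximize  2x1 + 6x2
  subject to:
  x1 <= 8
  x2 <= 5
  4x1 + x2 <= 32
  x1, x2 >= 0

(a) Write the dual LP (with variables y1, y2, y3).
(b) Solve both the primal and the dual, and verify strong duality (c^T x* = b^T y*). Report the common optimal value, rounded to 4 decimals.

The standard primal-dual pair for 'max c^T x s.t. A x <= b, x >= 0' is:
  Dual:  min b^T y  s.t.  A^T y >= c,  y >= 0.

So the dual LP is:
  minimize  8y1 + 5y2 + 32y3
  subject to:
    y1 + 4y3 >= 2
    y2 + y3 >= 6
    y1, y2, y3 >= 0

Solving the primal: x* = (6.75, 5).
  primal value c^T x* = 43.5.
Solving the dual: y* = (0, 5.5, 0.5).
  dual value b^T y* = 43.5.
Strong duality: c^T x* = b^T y*. Confirmed.

43.5


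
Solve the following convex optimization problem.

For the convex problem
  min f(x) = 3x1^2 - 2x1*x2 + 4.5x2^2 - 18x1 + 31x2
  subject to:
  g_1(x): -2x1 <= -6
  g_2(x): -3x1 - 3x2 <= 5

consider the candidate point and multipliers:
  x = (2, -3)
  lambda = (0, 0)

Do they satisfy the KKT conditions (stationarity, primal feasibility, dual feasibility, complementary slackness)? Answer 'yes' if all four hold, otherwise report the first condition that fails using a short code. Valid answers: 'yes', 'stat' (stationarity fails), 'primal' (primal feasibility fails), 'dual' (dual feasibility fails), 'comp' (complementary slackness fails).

Gradient of f: grad f(x) = Q x + c = (0, 0)
Constraint values g_i(x) = a_i^T x - b_i:
  g_1((2, -3)) = 2
  g_2((2, -3)) = -2
Stationarity residual: grad f(x) + sum_i lambda_i a_i = (0, 0)
  -> stationarity OK
Primal feasibility (all g_i <= 0): FAILS
Dual feasibility (all lambda_i >= 0): OK
Complementary slackness (lambda_i * g_i(x) = 0 for all i): OK

Verdict: the first failing condition is primal_feasibility -> primal.

primal


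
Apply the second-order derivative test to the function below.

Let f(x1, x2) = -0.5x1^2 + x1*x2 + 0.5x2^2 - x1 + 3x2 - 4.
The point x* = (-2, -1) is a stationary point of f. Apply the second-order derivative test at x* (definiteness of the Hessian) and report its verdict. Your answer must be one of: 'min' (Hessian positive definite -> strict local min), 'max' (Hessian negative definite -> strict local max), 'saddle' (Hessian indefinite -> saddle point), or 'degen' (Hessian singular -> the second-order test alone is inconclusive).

Compute the Hessian H = grad^2 f:
  H = [[-1, 1], [1, 1]]
Verify stationarity: grad f(x*) = H x* + g = (0, 0).
Eigenvalues of H: -1.4142, 1.4142.
Eigenvalues have mixed signs, so H is indefinite -> x* is a saddle point.

saddle


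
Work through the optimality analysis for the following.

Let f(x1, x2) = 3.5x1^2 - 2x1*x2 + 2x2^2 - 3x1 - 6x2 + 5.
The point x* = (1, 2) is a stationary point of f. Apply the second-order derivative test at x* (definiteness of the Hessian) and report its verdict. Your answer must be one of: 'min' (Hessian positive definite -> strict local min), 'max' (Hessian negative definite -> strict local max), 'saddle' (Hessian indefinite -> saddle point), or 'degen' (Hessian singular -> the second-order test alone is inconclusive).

Compute the Hessian H = grad^2 f:
  H = [[7, -2], [-2, 4]]
Verify stationarity: grad f(x*) = H x* + g = (0, 0).
Eigenvalues of H: 3, 8.
Both eigenvalues > 0, so H is positive definite -> x* is a strict local min.

min


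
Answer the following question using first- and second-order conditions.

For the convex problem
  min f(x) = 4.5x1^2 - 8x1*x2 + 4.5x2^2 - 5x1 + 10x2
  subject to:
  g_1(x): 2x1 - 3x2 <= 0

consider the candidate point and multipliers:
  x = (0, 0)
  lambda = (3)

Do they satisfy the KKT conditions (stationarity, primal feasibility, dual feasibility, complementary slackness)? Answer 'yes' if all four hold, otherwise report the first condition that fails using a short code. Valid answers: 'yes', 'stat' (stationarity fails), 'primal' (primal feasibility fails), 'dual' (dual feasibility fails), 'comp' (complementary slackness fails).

Gradient of f: grad f(x) = Q x + c = (-5, 10)
Constraint values g_i(x) = a_i^T x - b_i:
  g_1((0, 0)) = 0
Stationarity residual: grad f(x) + sum_i lambda_i a_i = (1, 1)
  -> stationarity FAILS
Primal feasibility (all g_i <= 0): OK
Dual feasibility (all lambda_i >= 0): OK
Complementary slackness (lambda_i * g_i(x) = 0 for all i): OK

Verdict: the first failing condition is stationarity -> stat.

stat


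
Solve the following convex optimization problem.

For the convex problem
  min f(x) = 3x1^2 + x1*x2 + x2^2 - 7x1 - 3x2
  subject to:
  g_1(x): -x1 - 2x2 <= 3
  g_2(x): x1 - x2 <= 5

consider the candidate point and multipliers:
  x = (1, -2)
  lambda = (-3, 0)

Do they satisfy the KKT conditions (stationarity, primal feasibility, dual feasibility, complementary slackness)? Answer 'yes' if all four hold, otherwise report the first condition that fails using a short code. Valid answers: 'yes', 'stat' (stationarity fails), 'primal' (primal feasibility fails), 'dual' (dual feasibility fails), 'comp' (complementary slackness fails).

Gradient of f: grad f(x) = Q x + c = (-3, -6)
Constraint values g_i(x) = a_i^T x - b_i:
  g_1((1, -2)) = 0
  g_2((1, -2)) = -2
Stationarity residual: grad f(x) + sum_i lambda_i a_i = (0, 0)
  -> stationarity OK
Primal feasibility (all g_i <= 0): OK
Dual feasibility (all lambda_i >= 0): FAILS
Complementary slackness (lambda_i * g_i(x) = 0 for all i): OK

Verdict: the first failing condition is dual_feasibility -> dual.

dual


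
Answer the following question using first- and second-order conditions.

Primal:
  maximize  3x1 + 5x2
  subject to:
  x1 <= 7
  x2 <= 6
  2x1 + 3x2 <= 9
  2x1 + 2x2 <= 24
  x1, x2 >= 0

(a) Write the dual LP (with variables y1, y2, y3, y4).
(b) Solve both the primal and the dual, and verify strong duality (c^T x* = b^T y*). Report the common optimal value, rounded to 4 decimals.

The standard primal-dual pair for 'max c^T x s.t. A x <= b, x >= 0' is:
  Dual:  min b^T y  s.t.  A^T y >= c,  y >= 0.

So the dual LP is:
  minimize  7y1 + 6y2 + 9y3 + 24y4
  subject to:
    y1 + 2y3 + 2y4 >= 3
    y2 + 3y3 + 2y4 >= 5
    y1, y2, y3, y4 >= 0

Solving the primal: x* = (0, 3).
  primal value c^T x* = 15.
Solving the dual: y* = (0, 0, 1.6667, 0).
  dual value b^T y* = 15.
Strong duality: c^T x* = b^T y*. Confirmed.

15


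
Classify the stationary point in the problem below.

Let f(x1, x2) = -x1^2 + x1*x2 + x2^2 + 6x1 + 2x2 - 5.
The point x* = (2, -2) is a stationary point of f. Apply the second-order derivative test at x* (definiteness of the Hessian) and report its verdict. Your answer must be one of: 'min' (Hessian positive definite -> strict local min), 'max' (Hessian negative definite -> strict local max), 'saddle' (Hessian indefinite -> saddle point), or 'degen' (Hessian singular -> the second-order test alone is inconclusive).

Compute the Hessian H = grad^2 f:
  H = [[-2, 1], [1, 2]]
Verify stationarity: grad f(x*) = H x* + g = (0, 0).
Eigenvalues of H: -2.2361, 2.2361.
Eigenvalues have mixed signs, so H is indefinite -> x* is a saddle point.

saddle


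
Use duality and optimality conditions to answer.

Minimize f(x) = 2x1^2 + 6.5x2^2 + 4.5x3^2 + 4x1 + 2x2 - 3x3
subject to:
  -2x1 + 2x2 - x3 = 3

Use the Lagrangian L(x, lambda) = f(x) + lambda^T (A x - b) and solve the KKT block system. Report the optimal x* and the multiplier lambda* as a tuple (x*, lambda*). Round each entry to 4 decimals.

Form the Lagrangian:
  L(x, lambda) = (1/2) x^T Q x + c^T x + lambda^T (A x - b)
Stationarity (grad_x L = 0): Q x + c + A^T lambda = 0.
Primal feasibility: A x = b.

This gives the KKT block system:
  [ Q   A^T ] [ x     ]   [-c ]
  [ A    0  ] [ lambda ] = [ b ]

Solving the linear system:
  x*      = (-1.5783, 0.0241, 0.2048)
  lambda* = (-1.1566)
  f(x*)   = -1.7048

x* = (-1.5783, 0.0241, 0.2048), lambda* = (-1.1566)


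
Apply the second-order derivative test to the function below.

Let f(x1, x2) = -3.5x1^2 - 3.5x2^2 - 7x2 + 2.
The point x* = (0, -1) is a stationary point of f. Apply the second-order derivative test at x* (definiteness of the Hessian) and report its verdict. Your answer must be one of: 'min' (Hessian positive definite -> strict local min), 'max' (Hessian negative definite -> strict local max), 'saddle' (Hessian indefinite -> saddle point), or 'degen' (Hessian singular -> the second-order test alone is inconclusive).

Compute the Hessian H = grad^2 f:
  H = [[-7, 0], [0, -7]]
Verify stationarity: grad f(x*) = H x* + g = (0, 0).
Eigenvalues of H: -7, -7.
Both eigenvalues < 0, so H is negative definite -> x* is a strict local max.

max


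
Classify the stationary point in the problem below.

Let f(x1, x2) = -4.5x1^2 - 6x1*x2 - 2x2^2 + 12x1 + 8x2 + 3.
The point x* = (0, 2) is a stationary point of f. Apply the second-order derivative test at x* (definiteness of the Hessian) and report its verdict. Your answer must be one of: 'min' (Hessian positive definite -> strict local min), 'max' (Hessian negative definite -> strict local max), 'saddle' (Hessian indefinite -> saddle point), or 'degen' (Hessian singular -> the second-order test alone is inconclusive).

Compute the Hessian H = grad^2 f:
  H = [[-9, -6], [-6, -4]]
Verify stationarity: grad f(x*) = H x* + g = (0, 0).
Eigenvalues of H: -13, 0.
H has a zero eigenvalue (singular; negative semidefinite but not definite), so H is neither positive definite, negative definite, nor indefinite. The second-order test alone is inconclusive -> degen.
(Indeed, f is constant along the null direction of H through x*, so x* is not a strict local extremum.)

degen


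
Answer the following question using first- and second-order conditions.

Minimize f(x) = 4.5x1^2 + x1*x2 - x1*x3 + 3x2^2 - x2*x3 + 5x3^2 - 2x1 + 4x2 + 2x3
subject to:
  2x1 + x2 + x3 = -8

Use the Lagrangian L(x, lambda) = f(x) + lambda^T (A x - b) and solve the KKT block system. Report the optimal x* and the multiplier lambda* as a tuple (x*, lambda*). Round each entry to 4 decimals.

Form the Lagrangian:
  L(x, lambda) = (1/2) x^T Q x + c^T x + lambda^T (A x - b)
Stationarity (grad_x L = 0): Q x + c + A^T lambda = 0.
Primal feasibility: A x = b.

This gives the KKT block system:
  [ Q   A^T ] [ x     ]   [-c ]
  [ A    0  ] [ lambda ] = [ b ]

Solving the linear system:
  x*      = (-2, -2.3333, -1.6667)
  lambda* = (10.3333)
  f(x*)   = 37

x* = (-2, -2.3333, -1.6667), lambda* = (10.3333)


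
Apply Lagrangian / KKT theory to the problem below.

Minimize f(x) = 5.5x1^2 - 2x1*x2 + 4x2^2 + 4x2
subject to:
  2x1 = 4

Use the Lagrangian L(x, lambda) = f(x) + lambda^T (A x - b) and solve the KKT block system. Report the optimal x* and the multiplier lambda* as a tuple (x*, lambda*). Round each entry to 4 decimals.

Form the Lagrangian:
  L(x, lambda) = (1/2) x^T Q x + c^T x + lambda^T (A x - b)
Stationarity (grad_x L = 0): Q x + c + A^T lambda = 0.
Primal feasibility: A x = b.

This gives the KKT block system:
  [ Q   A^T ] [ x     ]   [-c ]
  [ A    0  ] [ lambda ] = [ b ]

Solving the linear system:
  x*      = (2, 0)
  lambda* = (-11)
  f(x*)   = 22

x* = (2, 0), lambda* = (-11)


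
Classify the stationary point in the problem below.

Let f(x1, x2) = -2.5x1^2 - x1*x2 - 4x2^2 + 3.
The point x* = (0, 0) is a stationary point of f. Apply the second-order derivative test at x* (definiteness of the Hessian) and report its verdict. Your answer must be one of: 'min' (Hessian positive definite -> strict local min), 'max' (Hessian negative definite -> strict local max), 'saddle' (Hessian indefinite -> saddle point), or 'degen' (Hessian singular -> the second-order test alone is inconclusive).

Compute the Hessian H = grad^2 f:
  H = [[-5, -1], [-1, -8]]
Verify stationarity: grad f(x*) = H x* + g = (0, 0).
Eigenvalues of H: -8.3028, -4.6972.
Both eigenvalues < 0, so H is negative definite -> x* is a strict local max.

max


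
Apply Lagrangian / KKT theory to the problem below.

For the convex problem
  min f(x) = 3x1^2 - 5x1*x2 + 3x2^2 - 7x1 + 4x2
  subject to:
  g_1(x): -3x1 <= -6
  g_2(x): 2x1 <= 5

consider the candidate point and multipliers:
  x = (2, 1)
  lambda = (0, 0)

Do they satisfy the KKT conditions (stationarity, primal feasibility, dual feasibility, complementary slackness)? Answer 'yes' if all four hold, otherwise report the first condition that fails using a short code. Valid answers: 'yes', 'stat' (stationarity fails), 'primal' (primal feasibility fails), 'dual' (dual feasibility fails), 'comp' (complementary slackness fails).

Gradient of f: grad f(x) = Q x + c = (0, 0)
Constraint values g_i(x) = a_i^T x - b_i:
  g_1((2, 1)) = 0
  g_2((2, 1)) = -1
Stationarity residual: grad f(x) + sum_i lambda_i a_i = (0, 0)
  -> stationarity OK
Primal feasibility (all g_i <= 0): OK
Dual feasibility (all lambda_i >= 0): OK
Complementary slackness (lambda_i * g_i(x) = 0 for all i): OK

Verdict: yes, KKT holds.

yes
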